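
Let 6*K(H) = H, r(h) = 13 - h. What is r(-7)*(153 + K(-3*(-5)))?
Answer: 3110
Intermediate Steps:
K(H) = H/6
r(-7)*(153 + K(-3*(-5))) = (13 - 1*(-7))*(153 + (-3*(-5))/6) = (13 + 7)*(153 + (⅙)*15) = 20*(153 + 5/2) = 20*(311/2) = 3110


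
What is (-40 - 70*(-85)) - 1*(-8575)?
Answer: 14485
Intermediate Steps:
(-40 - 70*(-85)) - 1*(-8575) = (-40 + 5950) + 8575 = 5910 + 8575 = 14485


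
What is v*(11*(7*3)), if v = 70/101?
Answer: 16170/101 ≈ 160.10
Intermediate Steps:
v = 70/101 (v = 70*(1/101) = 70/101 ≈ 0.69307)
v*(11*(7*3)) = 70*(11*(7*3))/101 = 70*(11*21)/101 = (70/101)*231 = 16170/101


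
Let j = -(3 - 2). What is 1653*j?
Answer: -1653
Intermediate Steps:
j = -1 (j = -1*1 = -1)
1653*j = 1653*(-1) = -1653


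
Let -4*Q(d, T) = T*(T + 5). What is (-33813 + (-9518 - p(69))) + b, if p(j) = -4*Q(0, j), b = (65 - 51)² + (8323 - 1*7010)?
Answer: -46928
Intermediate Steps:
Q(d, T) = -T*(5 + T)/4 (Q(d, T) = -T*(T + 5)/4 = -T*(5 + T)/4)
b = 1509 (b = 14² + (8323 - 7010) = 196 + 1313 = 1509)
p(j) = j*(5 + j) (p(j) = -(-1)*j*(5 + j) = j*(5 + j))
(-33813 + (-9518 - p(69))) + b = (-33813 + (-9518 - 69*(5 + 69))) + 1509 = (-33813 + (-9518 - 69*74)) + 1509 = (-33813 + (-9518 - 1*5106)) + 1509 = (-33813 + (-9518 - 5106)) + 1509 = (-33813 - 14624) + 1509 = -48437 + 1509 = -46928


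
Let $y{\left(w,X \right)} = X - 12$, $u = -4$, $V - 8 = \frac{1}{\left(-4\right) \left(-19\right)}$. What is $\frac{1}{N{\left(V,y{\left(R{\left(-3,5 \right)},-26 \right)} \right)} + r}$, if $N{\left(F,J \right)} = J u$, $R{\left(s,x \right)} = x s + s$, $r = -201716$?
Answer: $- \frac{1}{201564} \approx -4.9612 \cdot 10^{-6}$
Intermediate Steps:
$R{\left(s,x \right)} = s + s x$ ($R{\left(s,x \right)} = s x + s = s + s x$)
$V = \frac{609}{76}$ ($V = 8 + \frac{1}{\left(-4\right) \left(-19\right)} = 8 + \frac{1}{76} = \frac{609}{76} \approx 8.0132$)
$y{\left(w,X \right)} = -12 + X$ ($y{\left(w,X \right)} = X - 12 = -12 + X$)
$N{\left(F,J \right)} = - 4 J$ ($N{\left(F,J \right)} = J \left(-4\right) = - 4 J$)
$\frac{1}{N{\left(V,y{\left(R{\left(-3,5 \right)},-26 \right)} \right)} + r} = \frac{1}{- 4 \left(-12 - 26\right) - 201716} = \frac{1}{\left(-4\right) \left(-38\right) - 201716} = \frac{1}{152 - 201716} = \frac{1}{-201564} = - \frac{1}{201564}$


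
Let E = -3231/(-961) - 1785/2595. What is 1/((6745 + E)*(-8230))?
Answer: -166253/9232587562470 ≈ -1.8007e-8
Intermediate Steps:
E = 444604/166253 (E = -3231*(-1/961) - 1785*1/2595 = 3231/961 - 119/173 = 444604/166253 ≈ 2.6743)
1/((6745 + E)*(-8230)) = 1/((6745 + 444604/166253)*(-8230)) = -1/8230/(1121821089/166253) = (166253/1121821089)*(-1/8230) = -166253/9232587562470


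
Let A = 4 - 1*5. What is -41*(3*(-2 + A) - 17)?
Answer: 1066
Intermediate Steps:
A = -1 (A = 4 - 5 = -1)
-41*(3*(-2 + A) - 17) = -41*(3*(-2 - 1) - 17) = -41*(3*(-3) - 17) = -41*(-9 - 17) = -41*(-26) = 1066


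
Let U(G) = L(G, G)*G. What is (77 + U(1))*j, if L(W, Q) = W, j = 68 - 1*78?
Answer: -780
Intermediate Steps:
j = -10 (j = 68 - 78 = -10)
U(G) = G² (U(G) = G*G = G²)
(77 + U(1))*j = (77 + 1²)*(-10) = (77 + 1)*(-10) = 78*(-10) = -780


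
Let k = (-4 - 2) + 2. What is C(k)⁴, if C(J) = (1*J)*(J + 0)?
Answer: 65536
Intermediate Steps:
k = -4 (k = -6 + 2 = -4)
C(J) = J² (C(J) = J*J = J²)
C(k)⁴ = ((-4)²)⁴ = 16⁴ = 65536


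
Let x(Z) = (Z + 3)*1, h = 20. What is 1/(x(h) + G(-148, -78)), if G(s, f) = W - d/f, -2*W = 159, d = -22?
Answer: -78/4429 ≈ -0.017611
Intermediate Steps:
W = -159/2 (W = -1/2*159 = -159/2 ≈ -79.500)
G(s, f) = -159/2 + 22/f (G(s, f) = -159/2 - (-22)/f = -159/2 + 22/f)
x(Z) = 3 + Z (x(Z) = (3 + Z)*1 = 3 + Z)
1/(x(h) + G(-148, -78)) = 1/((3 + 20) + (-159/2 + 22/(-78))) = 1/(23 + (-159/2 + 22*(-1/78))) = 1/(23 + (-159/2 - 11/39)) = 1/(23 - 6223/78) = 1/(-4429/78) = -78/4429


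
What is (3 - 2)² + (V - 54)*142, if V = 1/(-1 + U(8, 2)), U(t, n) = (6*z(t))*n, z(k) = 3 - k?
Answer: -467829/61 ≈ -7669.3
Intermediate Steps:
U(t, n) = n*(18 - 6*t) (U(t, n) = (6*(3 - t))*n = (18 - 6*t)*n = n*(18 - 6*t))
V = -1/61 (V = 1/(-1 + 6*2*(3 - 1*8)) = 1/(-1 + 6*2*(3 - 8)) = 1/(-1 + 6*2*(-5)) = 1/(-1 - 60) = 1/(-61) = -1/61 ≈ -0.016393)
(3 - 2)² + (V - 54)*142 = (3 - 2)² + (-1/61 - 54)*142 = 1² - 3295/61*142 = 1 - 467890/61 = -467829/61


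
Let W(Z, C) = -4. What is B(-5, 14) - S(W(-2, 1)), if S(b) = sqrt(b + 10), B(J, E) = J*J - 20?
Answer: 5 - sqrt(6) ≈ 2.5505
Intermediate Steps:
B(J, E) = -20 + J**2 (B(J, E) = J**2 - 20 = -20 + J**2)
S(b) = sqrt(10 + b)
B(-5, 14) - S(W(-2, 1)) = (-20 + (-5)**2) - sqrt(10 - 4) = (-20 + 25) - sqrt(6) = 5 - sqrt(6)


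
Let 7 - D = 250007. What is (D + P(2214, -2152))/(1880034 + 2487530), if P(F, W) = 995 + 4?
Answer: -249001/4367564 ≈ -0.057011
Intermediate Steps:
P(F, W) = 999
D = -250000 (D = 7 - 1*250007 = 7 - 250007 = -250000)
(D + P(2214, -2152))/(1880034 + 2487530) = (-250000 + 999)/(1880034 + 2487530) = -249001/4367564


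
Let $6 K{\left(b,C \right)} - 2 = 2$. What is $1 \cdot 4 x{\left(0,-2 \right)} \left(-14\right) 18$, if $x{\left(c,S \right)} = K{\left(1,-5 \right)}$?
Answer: $-672$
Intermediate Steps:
$K{\left(b,C \right)} = \frac{2}{3}$ ($K{\left(b,C \right)} = \frac{1}{3} + \frac{1}{6} \cdot 2 = \frac{1}{3} + \frac{1}{3} = \frac{2}{3}$)
$x{\left(c,S \right)} = \frac{2}{3}$
$1 \cdot 4 x{\left(0,-2 \right)} \left(-14\right) 18 = 1 \cdot 4 \cdot \frac{2}{3} \left(-14\right) 18 = 4 \cdot \frac{2}{3} \left(-14\right) 18 = \frac{8}{3} \left(-14\right) 18 = \left(- \frac{112}{3}\right) 18 = -672$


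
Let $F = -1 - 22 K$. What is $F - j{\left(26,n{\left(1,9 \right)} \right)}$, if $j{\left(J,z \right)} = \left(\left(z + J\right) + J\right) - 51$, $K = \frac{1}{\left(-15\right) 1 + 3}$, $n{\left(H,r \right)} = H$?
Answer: $- \frac{7}{6} \approx -1.1667$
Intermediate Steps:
$K = - \frac{1}{12}$ ($K = \frac{1}{-15 + 3} = \frac{1}{-12} = - \frac{1}{12} \approx -0.083333$)
$F = \frac{5}{6}$ ($F = -1 - - \frac{11}{6} = -1 + \frac{11}{6} = \frac{5}{6} \approx 0.83333$)
$j{\left(J,z \right)} = -51 + z + 2 J$ ($j{\left(J,z \right)} = \left(\left(J + z\right) + J\right) - 51 = \left(z + 2 J\right) - 51 = -51 + z + 2 J$)
$F - j{\left(26,n{\left(1,9 \right)} \right)} = \frac{5}{6} - \left(-51 + 1 + 2 \cdot 26\right) = \frac{5}{6} - \left(-51 + 1 + 52\right) = \frac{5}{6} - 2 = - \frac{7}{6}$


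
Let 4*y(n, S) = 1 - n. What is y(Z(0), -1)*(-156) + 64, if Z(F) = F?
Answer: 25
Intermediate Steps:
y(n, S) = 1/4 - n/4 (y(n, S) = (1 - n)/4 = 1/4 - n/4)
y(Z(0), -1)*(-156) + 64 = (1/4 - 1/4*0)*(-156) + 64 = (1/4 + 0)*(-156) + 64 = (1/4)*(-156) + 64 = -39 + 64 = 25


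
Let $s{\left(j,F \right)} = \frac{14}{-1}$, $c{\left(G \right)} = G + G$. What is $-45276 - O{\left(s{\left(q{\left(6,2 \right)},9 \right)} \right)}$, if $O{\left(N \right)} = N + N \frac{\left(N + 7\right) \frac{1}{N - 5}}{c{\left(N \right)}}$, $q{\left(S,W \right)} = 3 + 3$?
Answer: $- \frac{1719963}{38} \approx -45262.0$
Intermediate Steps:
$q{\left(S,W \right)} = 6$
$c{\left(G \right)} = 2 G$
$s{\left(j,F \right)} = -14$ ($s{\left(j,F \right)} = 14 \left(-1\right) = -14$)
$O{\left(N \right)} = N + \frac{7 + N}{2 \left(-5 + N\right)}$ ($O{\left(N \right)} = N + N \frac{\left(N + 7\right) \frac{1}{N - 5}}{2 N} = N + N \frac{7 + N}{-5 + N} \frac{1}{2 N} = N + N \frac{7 + N}{2 N \left(-5 + N\right)} = N + \frac{7 + N}{2 \left(-5 + N\right)}$)
$-45276 - O{\left(s{\left(q{\left(6,2 \right)},9 \right)} \right)} = -45276 - \frac{7 - -126 + 2 \left(-14\right)^{2}}{2 \left(-5 - 14\right)} = -45276 - \frac{7 + 126 + 2 \cdot 196}{2 \left(-19\right)} = -45276 - \frac{1}{2} \left(- \frac{1}{19}\right) \left(7 + 126 + 392\right) = -45276 - \frac{1}{2} \left(- \frac{1}{19}\right) 525 = -45276 - - \frac{525}{38} = -45276 + \frac{525}{38} = - \frac{1719963}{38}$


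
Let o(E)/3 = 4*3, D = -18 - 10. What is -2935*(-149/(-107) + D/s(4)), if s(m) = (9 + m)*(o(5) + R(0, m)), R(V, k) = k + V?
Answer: -10930527/2782 ≈ -3929.0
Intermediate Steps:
R(V, k) = V + k
D = -28
o(E) = 36 (o(E) = 3*(4*3) = 3*12 = 36)
s(m) = (9 + m)*(36 + m) (s(m) = (9 + m)*(36 + (0 + m)) = (9 + m)*(36 + m))
-2935*(-149/(-107) + D/s(4)) = -2935*(-149/(-107) - 28/(324 + 4² + 45*4)) = -2935*(-149*(-1/107) - 28/(324 + 16 + 180)) = -2935*(149/107 - 28/520) = -2935*(149/107 - 28*1/520) = -2935*(149/107 - 7/130) = -2935*18621/13910 = -10930527/2782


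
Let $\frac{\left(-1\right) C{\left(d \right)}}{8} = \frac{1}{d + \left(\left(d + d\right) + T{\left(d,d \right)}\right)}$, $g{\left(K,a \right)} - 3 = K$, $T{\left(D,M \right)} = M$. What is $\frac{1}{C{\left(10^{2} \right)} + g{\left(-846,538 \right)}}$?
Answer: $- \frac{50}{42151} \approx -0.0011862$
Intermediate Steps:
$g{\left(K,a \right)} = 3 + K$
$C{\left(d \right)} = - \frac{2}{d}$ ($C{\left(d \right)} = - \frac{8}{d + \left(\left(d + d\right) + d\right)} = - \frac{8}{d + \left(2 d + d\right)} = - \frac{8}{d + 3 d} = - \frac{8}{4 d} = - 8 \frac{1}{4 d} = - \frac{2}{d}$)
$\frac{1}{C{\left(10^{2} \right)} + g{\left(-846,538 \right)}} = \frac{1}{- \frac{2}{10^{2}} + \left(3 - 846\right)} = \frac{1}{- \frac{2}{100} - 843} = \frac{1}{\left(-2\right) \frac{1}{100} - 843} = \frac{1}{- \frac{1}{50} - 843} = \frac{1}{- \frac{42151}{50}} = - \frac{50}{42151}$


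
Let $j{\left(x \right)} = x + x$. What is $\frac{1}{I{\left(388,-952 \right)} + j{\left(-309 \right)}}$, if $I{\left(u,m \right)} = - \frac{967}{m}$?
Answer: $- \frac{952}{587369} \approx -0.0016208$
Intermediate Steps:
$j{\left(x \right)} = 2 x$
$\frac{1}{I{\left(388,-952 \right)} + j{\left(-309 \right)}} = \frac{1}{- \frac{967}{-952} + 2 \left(-309\right)} = \frac{1}{\left(-967\right) \left(- \frac{1}{952}\right) - 618} = \frac{1}{\frac{967}{952} - 618} = \frac{1}{- \frac{587369}{952}} = - \frac{952}{587369}$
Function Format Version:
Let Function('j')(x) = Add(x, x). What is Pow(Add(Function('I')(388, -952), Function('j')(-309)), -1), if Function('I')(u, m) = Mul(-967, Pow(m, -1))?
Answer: Rational(-952, 587369) ≈ -0.0016208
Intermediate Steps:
Function('j')(x) = Mul(2, x)
Pow(Add(Function('I')(388, -952), Function('j')(-309)), -1) = Pow(Add(Mul(-967, Pow(-952, -1)), Mul(2, -309)), -1) = Pow(Add(Mul(-967, Rational(-1, 952)), -618), -1) = Pow(Add(Rational(967, 952), -618), -1) = Pow(Rational(-587369, 952), -1) = Rational(-952, 587369)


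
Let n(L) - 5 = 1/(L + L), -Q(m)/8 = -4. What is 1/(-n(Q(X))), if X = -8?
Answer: -64/321 ≈ -0.19938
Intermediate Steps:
Q(m) = 32 (Q(m) = -8*(-4) = 32)
n(L) = 5 + 1/(2*L) (n(L) = 5 + 1/(L + L) = 5 + 1/(2*L))
1/(-n(Q(X))) = 1/(-(5 + (½)/32)) = 1/(-(5 + (½)*(1/32))) = 1/(-(5 + 1/64)) = 1/(-1*321/64) = 1/(-321/64) = -64/321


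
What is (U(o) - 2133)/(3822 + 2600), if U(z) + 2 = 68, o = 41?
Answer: -159/494 ≈ -0.32186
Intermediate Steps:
U(z) = 66 (U(z) = -2 + 68 = 66)
(U(o) - 2133)/(3822 + 2600) = (66 - 2133)/(3822 + 2600) = -2067/6422 = -2067*1/6422 = -159/494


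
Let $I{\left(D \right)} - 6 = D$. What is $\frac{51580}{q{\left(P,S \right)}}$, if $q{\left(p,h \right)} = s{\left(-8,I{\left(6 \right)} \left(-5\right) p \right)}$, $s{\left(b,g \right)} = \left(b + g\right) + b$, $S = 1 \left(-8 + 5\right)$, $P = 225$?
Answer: $- \frac{12895}{3379} \approx -3.8162$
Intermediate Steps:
$I{\left(D \right)} = 6 + D$
$S = -3$ ($S = 1 \left(-3\right) = -3$)
$s{\left(b,g \right)} = g + 2 b$
$q{\left(p,h \right)} = -16 - 60 p$ ($q{\left(p,h \right)} = \left(6 + 6\right) \left(-5\right) p + 2 \left(-8\right) = 12 \left(-5\right) p - 16 = - 60 p - 16 = -16 - 60 p$)
$\frac{51580}{q{\left(P,S \right)}} = \frac{51580}{-16 - 13500} = \frac{51580}{-13516} = 51580 \left(- \frac{1}{13516}\right) = - \frac{12895}{3379}$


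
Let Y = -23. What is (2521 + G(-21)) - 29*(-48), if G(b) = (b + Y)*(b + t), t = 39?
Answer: 3121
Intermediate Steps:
G(b) = (-23 + b)*(39 + b) (G(b) = (b - 23)*(b + 39) = (-23 + b)*(39 + b))
(2521 + G(-21)) - 29*(-48) = (2521 + (-897 + (-21)² + 16*(-21))) - 29*(-48) = (2521 + (-897 + 441 - 336)) + 1392 = (2521 - 792) + 1392 = 1729 + 1392 = 3121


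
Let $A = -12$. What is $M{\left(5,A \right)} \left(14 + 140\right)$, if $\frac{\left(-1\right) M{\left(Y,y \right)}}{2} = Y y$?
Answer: $18480$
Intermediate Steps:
$M{\left(Y,y \right)} = - 2 Y y$
$M{\left(5,A \right)} \left(14 + 140\right) = \left(-2\right) 5 \left(-12\right) \left(14 + 140\right) = 120 \cdot 154 = 18480$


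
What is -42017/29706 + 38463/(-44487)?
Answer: -334643573/146836758 ≈ -2.2790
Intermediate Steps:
-42017/29706 + 38463/(-44487) = -42017*1/29706 + 38463*(-1/44487) = -42017/29706 - 12821/14829 = -334643573/146836758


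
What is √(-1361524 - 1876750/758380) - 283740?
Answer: -283740 + I*√7830686421756506/75838 ≈ -2.8374e+5 + 1166.8*I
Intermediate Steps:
√(-1361524 - 1876750/758380) - 283740 = √(-1361524 - 1876750*1/758380) - 283740 = √(-1361524 - 187675/75838) - 283740 = √(-103255444787/75838) - 283740 = I*√7830686421756506/75838 - 283740 = -283740 + I*√7830686421756506/75838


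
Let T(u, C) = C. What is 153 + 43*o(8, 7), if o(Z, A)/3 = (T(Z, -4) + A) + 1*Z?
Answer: 1572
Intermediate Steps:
o(Z, A) = -12 + 3*A + 3*Z (o(Z, A) = 3*((-4 + A) + 1*Z) = 3*((-4 + A) + Z) = 3*(-4 + A + Z) = -12 + 3*A + 3*Z)
153 + 43*o(8, 7) = 153 + 43*(-12 + 3*7 + 3*8) = 153 + 43*(-12 + 21 + 24) = 153 + 43*33 = 153 + 1419 = 1572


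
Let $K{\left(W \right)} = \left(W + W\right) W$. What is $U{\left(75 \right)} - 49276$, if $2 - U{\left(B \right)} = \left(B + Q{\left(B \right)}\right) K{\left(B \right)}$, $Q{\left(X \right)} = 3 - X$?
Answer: $-83024$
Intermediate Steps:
$K{\left(W \right)} = 2 W^{2}$ ($K{\left(W \right)} = 2 W W = 2 W^{2}$)
$U{\left(B \right)} = 2 - 6 B^{2}$ ($U{\left(B \right)} = 2 - \left(B - \left(-3 + B\right)\right) 2 B^{2} = 2 - 3 \cdot 2 B^{2} = 2 - 6 B^{2}$)
$U{\left(75 \right)} - 49276 = \left(2 - 6 \cdot 75^{2}\right) - 49276 = \left(2 - 33750\right) - 49276 = -33748 - 49276 = -83024$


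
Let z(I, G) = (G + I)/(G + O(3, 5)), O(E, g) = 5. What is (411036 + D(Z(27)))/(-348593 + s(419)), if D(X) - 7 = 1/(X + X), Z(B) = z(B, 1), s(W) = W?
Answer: -11509207/9748872 ≈ -1.1806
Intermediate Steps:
z(I, G) = (G + I)/(5 + G) (z(I, G) = (G + I)/(G + 5) = (G + I)/(5 + G))
Z(B) = ⅙ + B/6 (Z(B) = (1 + B)/(5 + 1) = (1 + B)/6 = ⅙ + B/6)
D(X) = 7 + 1/(2*X) (D(X) = 7 + 1/(X + X) = 7 + 1/(2*X))
(411036 + D(Z(27)))/(-348593 + s(419)) = (411036 + (7 + 1/(2*(⅙ + (⅙)*27))))/(-348593 + 419) = (411036 + (7 + 1/(2*(⅙ + 9/2))))/(-348174) = (411036 + (7 + 1/(2*(14/3))))*(-1/348174) = (411036 + (7 + (½)*(3/14)))*(-1/348174) = (411036 + (7 + 3/28))*(-1/348174) = (411036 + 199/28)*(-1/348174) = (11509207/28)*(-1/348174) = -11509207/9748872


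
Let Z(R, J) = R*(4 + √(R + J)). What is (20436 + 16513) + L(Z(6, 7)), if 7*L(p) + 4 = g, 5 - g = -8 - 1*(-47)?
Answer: 258605/7 ≈ 36944.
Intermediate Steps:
Z(R, J) = R*(4 + √(J + R))
g = -34 (g = 5 - (-8 - 1*(-47)) = 5 - (-8 + 47) = 5 - 1*39 = 5 - 39 = -34)
L(p) = -38/7 (L(p) = -4/7 + (⅐)*(-34) = -4/7 - 34/7 = -38/7)
(20436 + 16513) + L(Z(6, 7)) = (20436 + 16513) - 38/7 = 36949 - 38/7 = 258605/7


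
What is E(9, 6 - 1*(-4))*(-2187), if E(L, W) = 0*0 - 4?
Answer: 8748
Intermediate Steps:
E(L, W) = -4 (E(L, W) = 0 - 4 = -4)
E(9, 6 - 1*(-4))*(-2187) = -4*(-2187) = 8748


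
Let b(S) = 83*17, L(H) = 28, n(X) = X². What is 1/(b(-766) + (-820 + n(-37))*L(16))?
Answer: 1/16783 ≈ 5.9584e-5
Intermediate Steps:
b(S) = 1411
1/(b(-766) + (-820 + n(-37))*L(16)) = 1/(1411 + (-820 + (-37)²)*28) = 1/(1411 + (-820 + 1369)*28) = 1/(1411 + 549*28) = 1/(1411 + 15372) = 1/16783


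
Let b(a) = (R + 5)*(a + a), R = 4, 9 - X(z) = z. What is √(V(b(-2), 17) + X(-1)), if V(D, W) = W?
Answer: 3*√3 ≈ 5.1962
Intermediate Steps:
X(z) = 9 - z
b(a) = 18*a (b(a) = (4 + 5)*(a + a) = 9*(2*a) = 18*a)
√(V(b(-2), 17) + X(-1)) = √(17 + (9 - 1*(-1))) = √(17 + (9 + 1)) = √(17 + 10) = √27 = 3*√3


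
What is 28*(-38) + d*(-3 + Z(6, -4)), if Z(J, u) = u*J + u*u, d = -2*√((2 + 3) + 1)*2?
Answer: -1064 + 44*√6 ≈ -956.22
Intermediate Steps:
d = -4*√6 (d = -2*√(5 + 1)*2 = -2*√6*2 = -4*√6 ≈ -9.7980)
Z(J, u) = u² + J*u (Z(J, u) = J*u + u² = u² + J*u)
28*(-38) + d*(-3 + Z(6, -4)) = 28*(-38) + (-4*√6)*(-3 - 4*(6 - 4)) = -1064 + (-4*√6)*(-3 - 4*2) = -1064 + (-4*√6)*(-3 - 8) = -1064 - 4*√6*(-11) = -1064 + 44*√6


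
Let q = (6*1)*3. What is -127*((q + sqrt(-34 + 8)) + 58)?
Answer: -9652 - 127*I*sqrt(26) ≈ -9652.0 - 647.58*I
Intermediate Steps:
q = 18 (q = 6*3 = 18)
-127*((q + sqrt(-34 + 8)) + 58) = -127*((18 + sqrt(-34 + 8)) + 58) = -127*((18 + sqrt(-26)) + 58) = -127*((18 + I*sqrt(26)) + 58) = -127*(76 + I*sqrt(26)) = -9652 - 127*I*sqrt(26)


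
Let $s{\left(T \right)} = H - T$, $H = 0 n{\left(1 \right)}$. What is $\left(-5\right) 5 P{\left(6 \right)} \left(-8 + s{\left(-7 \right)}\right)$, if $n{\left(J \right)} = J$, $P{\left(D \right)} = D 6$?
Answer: $900$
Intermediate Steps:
$P{\left(D \right)} = 6 D$
$H = 0$ ($H = 0 \cdot 1 = 0$)
$s{\left(T \right)} = - T$ ($s{\left(T \right)} = 0 - T = - T$)
$\left(-5\right) 5 P{\left(6 \right)} \left(-8 + s{\left(-7 \right)}\right) = \left(-5\right) 5 \cdot 6 \cdot 6 \left(-8 - -7\right) = \left(-25\right) 36 \left(-8 + 7\right) = \left(-900\right) \left(-1\right) = 900$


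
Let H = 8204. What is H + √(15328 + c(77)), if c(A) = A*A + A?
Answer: 8204 + √21334 ≈ 8350.1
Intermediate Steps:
c(A) = A + A² (c(A) = A² + A = A + A²)
H + √(15328 + c(77)) = 8204 + √(15328 + 77*(1 + 77)) = 8204 + √(15328 + 77*78) = 8204 + √(15328 + 6006) = 8204 + √21334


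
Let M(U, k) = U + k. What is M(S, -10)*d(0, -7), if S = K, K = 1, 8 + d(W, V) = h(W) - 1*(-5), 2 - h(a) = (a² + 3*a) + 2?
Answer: 27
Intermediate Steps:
h(a) = -a² - 3*a (h(a) = 2 - ((a² + 3*a) + 2) = 2 - (2 + a² + 3*a) = 2 + (-2 - a² - 3*a) = -a² - 3*a)
d(W, V) = -3 - W*(3 + W) (d(W, V) = -8 + (-W*(3 + W) - 1*(-5)) = -8 + (-W*(3 + W) + 5) = -8 + (5 - W*(3 + W)) = -3 - W*(3 + W))
S = 1
M(S, -10)*d(0, -7) = (1 - 10)*(-3 - 1*0*(3 + 0)) = -9*(-3 - 1*0*3) = -9*(-3 + 0) = -9*(-3) = 27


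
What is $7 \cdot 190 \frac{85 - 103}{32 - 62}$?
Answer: $798$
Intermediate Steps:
$7 \cdot 190 \frac{85 - 103}{32 - 62} = 1330 \left(- \frac{18}{-30}\right) = 1330 \left(\left(-18\right) \left(- \frac{1}{30}\right)\right) = 1330 \cdot \frac{3}{5} = 798$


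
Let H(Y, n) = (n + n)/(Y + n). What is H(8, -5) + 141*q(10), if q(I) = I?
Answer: 4220/3 ≈ 1406.7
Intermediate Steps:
H(Y, n) = 2*n/(Y + n) (H(Y, n) = (2*n)/(Y + n) = 2*n/(Y + n))
H(8, -5) + 141*q(10) = 2*(-5)/(8 - 5) + 141*10 = 2*(-5)/3 + 1410 = 2*(-5)*(⅓) + 1410 = -10/3 + 1410 = 4220/3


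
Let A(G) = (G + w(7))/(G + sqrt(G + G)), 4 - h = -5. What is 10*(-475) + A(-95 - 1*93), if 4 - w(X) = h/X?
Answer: -6316203/1330 + 1297*I*sqrt(94)/125020 ≈ -4749.0 + 0.10058*I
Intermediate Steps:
h = 9 (h = 4 - 1*(-5) = 4 + 5 = 9)
w(X) = 4 - 9/X
A(G) = (19/7 + G)/(G + sqrt(2)*sqrt(G)) (A(G) = (G + (4 - 9/7))/(G + sqrt(G + G)) = (G + (4 - 9*1/7))/(G + sqrt(2*G)) = (G + (4 - 9/7))/(G + sqrt(2)*sqrt(G)) = (G + 19/7)/(G + sqrt(2)*sqrt(G)) = (19/7 + G)/(G + sqrt(2)*sqrt(G)))
10*(-475) + A(-95 - 1*93) = 10*(-475) + (19/7 + (-95 - 1*93))/((-95 - 1*93) + sqrt(2)*sqrt(-95 - 1*93)) = -4750 + (19/7 + (-95 - 93))/((-95 - 93) + sqrt(2)*sqrt(-95 - 93)) = -4750 + (19/7 - 188)/(-188 + sqrt(2)*sqrt(-188)) = -4750 - 1297/7/(-188 + sqrt(2)*(2*I*sqrt(47))) = -4750 - 1297/7/(-188 + 2*I*sqrt(94)) = -4750 - 1297/(7*(-188 + 2*I*sqrt(94)))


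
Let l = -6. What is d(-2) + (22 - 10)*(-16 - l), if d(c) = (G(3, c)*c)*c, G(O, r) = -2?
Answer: -128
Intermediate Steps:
d(c) = -2*c² (d(c) = (-2*c)*c = -2*c²)
d(-2) + (22 - 10)*(-16 - l) = -2*(-2)² + (22 - 10)*(-16 - 1*(-6)) = -2*4 + 12*(-16 + 6) = -8 + 12*(-10) = -8 - 120 = -128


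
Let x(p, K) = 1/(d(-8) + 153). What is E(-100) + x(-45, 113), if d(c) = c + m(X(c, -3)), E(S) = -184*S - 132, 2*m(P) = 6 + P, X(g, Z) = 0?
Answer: 2703665/148 ≈ 18268.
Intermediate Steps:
m(P) = 3 + P/2 (m(P) = (6 + P)/2 = 3 + P/2)
E(S) = -132 - 184*S
d(c) = 3 + c (d(c) = c + (3 + (1/2)*0) = c + (3 + 0) = c + 3 = 3 + c)
x(p, K) = 1/148 (x(p, K) = 1/((3 - 8) + 153) = 1/(-5 + 153) = 1/148)
E(-100) + x(-45, 113) = (-132 - 184*(-100)) + 1/148 = (-132 + 18400) + 1/148 = 18268 + 1/148 = 2703665/148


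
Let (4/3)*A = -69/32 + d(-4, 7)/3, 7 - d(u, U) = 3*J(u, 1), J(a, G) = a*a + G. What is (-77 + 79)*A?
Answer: -1615/64 ≈ -25.234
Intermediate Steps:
J(a, G) = G + a² (J(a, G) = a² + G = G + a²)
d(u, U) = 4 - 3*u² (d(u, U) = 7 - 3*(1 + u²) = 7 - (3 + 3*u²) = 7 + (-3 - 3*u²) = 4 - 3*u²)
A = -1615/128 (A = 3*(-69/32 + (4 - 3*(-4)²)/3)/4 = 3*(-69*1/32 + (4 - 3*16)*(⅓))/4 = 3*(-69/32 + (4 - 48)*(⅓))/4 = 3*(-69/32 - 44*⅓)/4 = 3*(-69/32 - 44/3)/4 = (¾)*(-1615/96) = -1615/128 ≈ -12.617)
(-77 + 79)*A = (-77 + 79)*(-1615/128) = 2*(-1615/128) = -1615/64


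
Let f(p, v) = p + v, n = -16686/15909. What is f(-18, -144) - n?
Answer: -853524/5303 ≈ -160.95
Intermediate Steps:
n = -5562/5303 (n = -16686*1/15909 = -5562/5303 ≈ -1.0488)
f(-18, -144) - n = (-18 - 144) - 1*(-5562/5303) = -162 + 5562/5303 = -853524/5303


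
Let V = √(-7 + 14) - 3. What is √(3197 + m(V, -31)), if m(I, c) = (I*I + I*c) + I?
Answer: 3*√(367 - 4*√7) ≈ 56.637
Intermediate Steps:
V = -3 + √7 (V = √7 - 3 = -3 + √7 ≈ -0.35425)
m(I, c) = I + I² + I*c (m(I, c) = (I² + I*c) + I = I + I² + I*c)
√(3197 + m(V, -31)) = √(3197 + (-3 + √7)*(1 + (-3 + √7) - 31)) = √(3197 + (-3 + √7)*(-33 + √7)) = √(3197 + (-33 + √7)*(-3 + √7))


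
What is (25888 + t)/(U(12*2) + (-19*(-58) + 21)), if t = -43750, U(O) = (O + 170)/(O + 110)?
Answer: -598377/37669 ≈ -15.885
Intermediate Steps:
U(O) = (170 + O)/(110 + O)
(25888 + t)/(U(12*2) + (-19*(-58) + 21)) = (25888 - 43750)/((170 + 12*2)/(110 + 12*2) + (-19*(-58) + 21)) = -17862/((170 + 24)/(110 + 24) + (1102 + 21)) = -17862/(194/134 + 1123) = -17862/((1/134)*194 + 1123) = -17862/(97/67 + 1123) = -17862/75338/67 = -17862*67/75338 = -598377/37669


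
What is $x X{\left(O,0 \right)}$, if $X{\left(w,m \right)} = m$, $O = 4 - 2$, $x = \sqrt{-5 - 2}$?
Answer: $0$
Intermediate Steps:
$x = i \sqrt{7}$ ($x = \sqrt{-7} = i \sqrt{7} \approx 2.6458 i$)
$O = 2$
$x X{\left(O,0 \right)} = i \sqrt{7} \cdot 0 = 0$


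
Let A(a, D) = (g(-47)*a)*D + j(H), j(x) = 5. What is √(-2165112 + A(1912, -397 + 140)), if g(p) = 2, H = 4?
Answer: 5*I*√125915 ≈ 1774.2*I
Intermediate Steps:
A(a, D) = 5 + 2*D*a (A(a, D) = (2*a)*D + 5 = 2*D*a + 5 = 5 + 2*D*a)
√(-2165112 + A(1912, -397 + 140)) = √(-2165112 + (5 + 2*(-397 + 140)*1912)) = √(-2165112 + (5 + 2*(-257)*1912)) = √(-2165112 + (5 - 982768)) = √(-2165112 - 982763) = √(-3147875) = 5*I*√125915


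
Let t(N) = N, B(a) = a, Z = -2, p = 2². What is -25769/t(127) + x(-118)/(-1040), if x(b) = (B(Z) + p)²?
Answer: -6700067/33020 ≈ -202.91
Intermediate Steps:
p = 4
x(b) = 4 (x(b) = (-2 + 4)² = 2² = 4)
-25769/t(127) + x(-118)/(-1040) = -25769/127 + 4/(-1040) = -25769*1/127 + 4*(-1/1040) = -25769/127 - 1/260 = -6700067/33020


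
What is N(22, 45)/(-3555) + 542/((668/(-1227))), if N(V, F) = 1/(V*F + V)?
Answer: -598141555277/600809220 ≈ -995.56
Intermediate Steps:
N(V, F) = 1/(V + F*V) (N(V, F) = 1/(F*V + V) = 1/(V + F*V))
N(22, 45)/(-3555) + 542/((668/(-1227))) = (1/(22*(1 + 45)))/(-3555) + 542/((668/(-1227))) = ((1/22)/46)*(-1/3555) + 542/((668*(-1/1227))) = ((1/22)*(1/46))*(-1/3555) + 542/(-668/1227) = (1/1012)*(-1/3555) + 542*(-1227/668) = -1/3597660 - 332517/334 = -598141555277/600809220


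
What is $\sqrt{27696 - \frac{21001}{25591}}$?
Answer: $\frac{\sqrt{18137553049985}}{25591} \approx 166.42$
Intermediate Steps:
$\sqrt{27696 - \frac{21001}{25591}} = \sqrt{\frac{708747335}{25591}} = \frac{\sqrt{18137553049985}}{25591}$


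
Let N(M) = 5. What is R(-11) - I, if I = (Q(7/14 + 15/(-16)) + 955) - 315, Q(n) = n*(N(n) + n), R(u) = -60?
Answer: -178689/256 ≈ -698.00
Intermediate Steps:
Q(n) = n*(5 + n)
I = 163329/256 (I = ((7/14 + 15/(-16))*(5 + (7/14 + 15/(-16))) + 955) - 315 = ((7*(1/14) + 15*(-1/16))*(5 + (7*(1/14) + 15*(-1/16))) + 955) - 315 = ((1/2 - 15/16)*(5 + (1/2 - 15/16)) + 955) - 315 = (-7*(5 - 7/16)/16 + 955) - 315 = (-7/16*73/16 + 955) - 315 = (-511/256 + 955) - 315 = 243969/256 - 315 = 163329/256 ≈ 638.00)
R(-11) - I = -60 - 1*163329/256 = -60 - 163329/256 = -178689/256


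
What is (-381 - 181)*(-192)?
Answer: 107904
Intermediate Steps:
(-381 - 181)*(-192) = -562*(-192) = 107904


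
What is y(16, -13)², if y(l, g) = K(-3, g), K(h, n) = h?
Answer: 9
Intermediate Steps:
y(l, g) = -3
y(16, -13)² = (-3)² = 9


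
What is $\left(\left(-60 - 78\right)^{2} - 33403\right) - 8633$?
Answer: $-22992$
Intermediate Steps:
$\left(\left(-60 - 78\right)^{2} - 33403\right) - 8633 = \left(\left(-138\right)^{2} - 33403\right) - 8633 = \left(19044 - 33403\right) - 8633 = -14359 - 8633 = -22992$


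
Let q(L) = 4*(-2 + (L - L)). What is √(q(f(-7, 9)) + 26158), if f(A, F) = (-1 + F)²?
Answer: 5*√1046 ≈ 161.71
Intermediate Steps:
q(L) = -8 (q(L) = 4*(-2 + 0) = 4*(-2) = -8)
√(q(f(-7, 9)) + 26158) = √(-8 + 26158) = √26150 = 5*√1046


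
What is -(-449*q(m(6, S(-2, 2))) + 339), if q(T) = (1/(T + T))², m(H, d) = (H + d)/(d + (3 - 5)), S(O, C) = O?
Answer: -907/4 ≈ -226.75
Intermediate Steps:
m(H, d) = (H + d)/(-2 + d) (m(H, d) = (H + d)/(d - 2) = (H + d)/(-2 + d))
q(T) = 1/(4*T²) (q(T) = (1/(2*T))² = 1/(4*T²))
-(-449*q(m(6, S(-2, 2))) + 339) = -(-449/(4*((6 - 2)/(-2 - 2))²) + 339) = -(-449/(4*(4/(-4))²) + 339) = -(-449/(4*(-¼*4)²) + 339) = -(-449/(4*(-1)²) + 339) = -(-449/4 + 339) = -1*907/4 = -907/4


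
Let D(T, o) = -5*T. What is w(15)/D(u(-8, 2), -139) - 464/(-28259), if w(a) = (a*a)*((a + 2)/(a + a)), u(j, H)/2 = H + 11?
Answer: -1417081/1469468 ≈ -0.96435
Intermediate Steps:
u(j, H) = 22 + 2*H (u(j, H) = 2*(H + 11) = 2*(11 + H) = 22 + 2*H)
w(a) = a*(2 + a)/2 (w(a) = a**2*((2 + a)/((2*a))) = a**2*((2 + a)*(1/(2*a))) = a**2*((2 + a)/(2*a)) = a*(2 + a)/2)
w(15)/D(u(-8, 2), -139) - 464/(-28259) = ((1/2)*15*(2 + 15))/((-5*(22 + 2*2))) - 464/(-28259) = ((1/2)*15*17)/((-5*(22 + 4))) - 464*(-1/28259) = 255/(2*((-5*26))) + 464/28259 = (255/2)/(-130) + 464/28259 = (255/2)*(-1/130) + 464/28259 = -51/52 + 464/28259 = -1417081/1469468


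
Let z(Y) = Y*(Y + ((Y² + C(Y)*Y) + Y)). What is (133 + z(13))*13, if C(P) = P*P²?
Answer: 4861493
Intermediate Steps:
C(P) = P³
z(Y) = Y*(Y² + Y⁴ + 2*Y) (z(Y) = Y*(Y + ((Y² + Y³*Y) + Y)) = Y*(Y + ((Y² + Y⁴) + Y)) = Y*(Y + (Y + Y² + Y⁴)) = Y*(Y² + Y⁴ + 2*Y))
(133 + z(13))*13 = (133 + 13²*(2 + 13 + 13³))*13 = (133 + 169*(2 + 13 + 2197))*13 = (133 + 169*2212)*13 = (133 + 373828)*13 = 373961*13 = 4861493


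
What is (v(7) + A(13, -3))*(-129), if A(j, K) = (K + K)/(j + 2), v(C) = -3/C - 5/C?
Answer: 6966/35 ≈ 199.03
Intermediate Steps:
v(C) = -8/C
A(j, K) = 2*K/(2 + j) (A(j, K) = (2*K)/(2 + j) = 2*K/(2 + j))
(v(7) + A(13, -3))*(-129) = (-8/7 + 2*(-3)/(2 + 13))*(-129) = (-8*1/7 + 2*(-3)/15)*(-129) = (-8/7 + 2*(-3)*(1/15))*(-129) = (-8/7 - 2/5)*(-129) = -54/35*(-129) = 6966/35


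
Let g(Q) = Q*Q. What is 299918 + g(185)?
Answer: 334143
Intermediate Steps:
g(Q) = Q²
299918 + g(185) = 299918 + 185² = 299918 + 34225 = 334143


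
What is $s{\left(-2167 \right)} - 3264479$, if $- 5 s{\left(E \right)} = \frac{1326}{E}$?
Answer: $- \frac{35370628639}{10835} \approx -3.2645 \cdot 10^{6}$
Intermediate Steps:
$s{\left(E \right)} = - \frac{1326}{5 E}$ ($s{\left(E \right)} = - \frac{1326 \frac{1}{E}}{5} = - \frac{1326}{5 E}$)
$s{\left(-2167 \right)} - 3264479 = - \frac{1326}{5 \left(-2167\right)} - 3264479 = \left(- \frac{1326}{5}\right) \left(- \frac{1}{2167}\right) - 3264479 = \frac{1326}{10835} - 3264479 = - \frac{35370628639}{10835}$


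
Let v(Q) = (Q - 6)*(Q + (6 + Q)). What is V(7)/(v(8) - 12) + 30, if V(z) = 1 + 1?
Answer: 481/16 ≈ 30.063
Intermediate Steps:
v(Q) = (-6 + Q)*(6 + 2*Q)
V(z) = 2
V(7)/(v(8) - 12) + 30 = 2/((-36 - 6*8 + 2*8**2) - 12) + 30 = 2/((-36 - 48 + 2*64) - 12) + 30 = 2/((-36 - 48 + 128) - 12) + 30 = 2/(44 - 12) + 30 = 2/32 + 30 = (1/32)*2 + 30 = 1/16 + 30 = 481/16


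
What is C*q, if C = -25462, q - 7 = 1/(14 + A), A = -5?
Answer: -1629568/9 ≈ -1.8106e+5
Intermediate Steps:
q = 64/9 (q = 7 + 1/(14 - 5) = 7 + 1/9 = 7 + ⅑ = 64/9 ≈ 7.1111)
C*q = -25462*64/9 = -1629568/9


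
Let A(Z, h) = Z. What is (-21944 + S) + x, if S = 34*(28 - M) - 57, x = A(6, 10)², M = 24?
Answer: -21829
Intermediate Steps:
x = 36 (x = 6² = 36)
S = 79 (S = 34*(28 - 1*24) - 57 = 34*(28 - 24) - 57 = 34*4 - 57 = 136 - 57 = 79)
(-21944 + S) + x = (-21944 + 79) + 36 = -21865 + 36 = -21829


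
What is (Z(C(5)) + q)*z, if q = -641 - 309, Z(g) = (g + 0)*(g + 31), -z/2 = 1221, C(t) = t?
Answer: 1880340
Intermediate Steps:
z = -2442 (z = -2*1221 = -2442)
Z(g) = g*(31 + g)
q = -950
(Z(C(5)) + q)*z = (5*(31 + 5) - 950)*(-2442) = (5*36 - 950)*(-2442) = (180 - 950)*(-2442) = -770*(-2442) = 1880340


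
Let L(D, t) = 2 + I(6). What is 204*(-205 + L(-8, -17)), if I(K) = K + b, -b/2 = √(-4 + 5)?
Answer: -40596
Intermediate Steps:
b = -2 (b = -2*√(-4 + 5) = -2*√1 = -2*1 = -2)
I(K) = -2 + K (I(K) = K - 2 = -2 + K)
L(D, t) = 6 (L(D, t) = 2 + (-2 + 6) = 2 + 4 = 6)
204*(-205 + L(-8, -17)) = 204*(-205 + 6) = 204*(-199) = -40596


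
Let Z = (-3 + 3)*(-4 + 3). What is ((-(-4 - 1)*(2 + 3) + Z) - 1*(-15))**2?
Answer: 1600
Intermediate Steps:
Z = 0 (Z = 0*(-1) = 0)
((-(-4 - 1)*(2 + 3) + Z) - 1*(-15))**2 = ((-(-4 - 1)*(2 + 3) + 0) - 1*(-15))**2 = ((-(-5)*5 + 0) + 15)**2 = ((-1*(-25) + 0) + 15)**2 = ((25 + 0) + 15)**2 = (25 + 15)**2 = 40**2 = 1600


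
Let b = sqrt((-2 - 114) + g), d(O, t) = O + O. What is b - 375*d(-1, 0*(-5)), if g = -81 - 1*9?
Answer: 750 + I*sqrt(206) ≈ 750.0 + 14.353*I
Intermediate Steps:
d(O, t) = 2*O
g = -90 (g = -81 - 9 = -90)
b = I*sqrt(206) (b = sqrt((-2 - 114) - 90) = sqrt(-116 - 90) = sqrt(-206) = I*sqrt(206) ≈ 14.353*I)
b - 375*d(-1, 0*(-5)) = I*sqrt(206) - 750*(-1) = I*sqrt(206) - 375*(-2) = I*sqrt(206) + 750 = 750 + I*sqrt(206)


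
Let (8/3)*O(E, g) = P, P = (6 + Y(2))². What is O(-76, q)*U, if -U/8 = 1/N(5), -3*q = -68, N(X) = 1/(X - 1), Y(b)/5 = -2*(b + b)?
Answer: -13872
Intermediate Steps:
Y(b) = -20*b (Y(b) = 5*(-2*(b + b)) = 5*(-4*b) = -20*b)
N(X) = 1/(-1 + X)
q = 68/3 (q = -⅓*(-68) = 68/3 ≈ 22.667)
P = 1156 (P = (6 - 20*2)² = (6 - 40)² = (-34)² = 1156)
O(E, g) = 867/2 (O(E, g) = (3/8)*1156 = 867/2)
U = -32 (U = -8/(1/(-1 + 5)) = -8/(1/4) = -8/¼ = -8*4 = -32)
O(-76, q)*U = (867/2)*(-32) = -13872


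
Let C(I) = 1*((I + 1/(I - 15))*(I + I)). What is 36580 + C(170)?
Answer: 2925848/31 ≈ 94382.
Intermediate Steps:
C(I) = 2*I*(I + 1/(-15 + I)) (C(I) = 1*((I + 1/(-15 + I))*(2*I)) = 1*(2*I*(I + 1/(-15 + I))) = 2*I*(I + 1/(-15 + I)))
36580 + C(170) = 36580 + 2*170*(1 + 170**2 - 15*170)/(-15 + 170) = 36580 + 2*170*(1 + 28900 - 2550)/155 = 36580 + 2*170*(1/155)*26351 = 36580 + 1791868/31 = 2925848/31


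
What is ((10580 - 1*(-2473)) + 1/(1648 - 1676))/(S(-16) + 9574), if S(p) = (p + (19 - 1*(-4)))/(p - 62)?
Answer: 14253837/10454710 ≈ 1.3634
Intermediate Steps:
S(p) = (23 + p)/(-62 + p) (S(p) = (p + (19 + 4))/(-62 + p) = (p + 23)/(-62 + p) = (23 + p)/(-62 + p))
((10580 - 1*(-2473)) + 1/(1648 - 1676))/(S(-16) + 9574) = ((10580 - 1*(-2473)) + 1/(1648 - 1676))/((23 - 16)/(-62 - 16) + 9574) = ((10580 + 2473) + 1/(-28))/(7/(-78) + 9574) = (13053 - 1/28)/(-1/78*7 + 9574) = 365483/(28*(-7/78 + 9574)) = 365483/(28*(746765/78)) = (365483/28)*(78/746765) = 14253837/10454710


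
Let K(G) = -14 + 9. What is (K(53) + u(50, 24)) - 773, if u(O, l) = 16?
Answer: -762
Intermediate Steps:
K(G) = -5
(K(53) + u(50, 24)) - 773 = (-5 + 16) - 773 = 11 - 773 = -762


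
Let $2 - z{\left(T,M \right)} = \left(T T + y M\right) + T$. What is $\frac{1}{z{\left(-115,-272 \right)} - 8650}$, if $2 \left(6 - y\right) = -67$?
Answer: $- \frac{1}{11014} \approx -9.0793 \cdot 10^{-5}$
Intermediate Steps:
$y = \frac{79}{2}$ ($y = 6 - - \frac{67}{2} = 6 + \frac{67}{2} = \frac{79}{2} \approx 39.5$)
$z{\left(T,M \right)} = 2 - T - T^{2} - \frac{79 M}{2}$ ($z{\left(T,M \right)} = 2 - \left(\left(T T + \frac{79 M}{2}\right) + T\right) = 2 - \left(\left(T^{2} + \frac{79 M}{2}\right) + T\right) = 2 - \left(T + T^{2} + \frac{79 M}{2}\right) = 2 - T - T^{2} - \frac{79 M}{2}$)
$\frac{1}{z{\left(-115,-272 \right)} - 8650} = \frac{1}{\left(2 - -115 - \left(-115\right)^{2} - -10744\right) - 8650} = \frac{1}{\left(2 + 115 - 13225 + 10744\right) - 8650} = \frac{1}{-2364 - 8650} = \frac{1}{-11014} = - \frac{1}{11014}$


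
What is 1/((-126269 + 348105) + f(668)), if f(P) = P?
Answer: 1/222504 ≈ 4.4943e-6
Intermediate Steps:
1/((-126269 + 348105) + f(668)) = 1/((-126269 + 348105) + 668) = 1/(221836 + 668) = 1/222504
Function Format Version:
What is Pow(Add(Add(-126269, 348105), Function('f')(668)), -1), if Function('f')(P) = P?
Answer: Rational(1, 222504) ≈ 4.4943e-6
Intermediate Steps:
Pow(Add(Add(-126269, 348105), Function('f')(668)), -1) = Pow(Add(Add(-126269, 348105), 668), -1) = Pow(Add(221836, 668), -1) = Pow(222504, -1) = Rational(1, 222504)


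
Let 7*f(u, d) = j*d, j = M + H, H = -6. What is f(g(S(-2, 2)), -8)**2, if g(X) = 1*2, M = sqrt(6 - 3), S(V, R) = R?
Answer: 2496/49 - 768*sqrt(3)/49 ≈ 23.792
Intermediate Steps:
M = sqrt(3) ≈ 1.7320
j = -6 + sqrt(3) (j = sqrt(3) - 6 = -6 + sqrt(3) ≈ -4.2680)
g(X) = 2
f(u, d) = d*(-6 + sqrt(3))/7 (f(u, d) = ((-6 + sqrt(3))*d)/7 = (d*(-6 + sqrt(3)))/7 = d*(-6 + sqrt(3))/7)
f(g(S(-2, 2)), -8)**2 = ((1/7)*(-8)*(-6 + sqrt(3)))**2 = (48/7 - 8*sqrt(3)/7)**2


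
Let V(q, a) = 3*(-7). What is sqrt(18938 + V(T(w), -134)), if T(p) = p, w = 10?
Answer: sqrt(18917) ≈ 137.54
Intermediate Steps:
V(q, a) = -21
sqrt(18938 + V(T(w), -134)) = sqrt(18938 - 21) = sqrt(18917)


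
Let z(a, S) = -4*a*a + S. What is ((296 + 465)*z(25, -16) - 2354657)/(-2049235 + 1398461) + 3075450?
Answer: 2001427167633/650774 ≈ 3.0755e+6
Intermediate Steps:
z(a, S) = S - 4*a² (z(a, S) = -4*a² + S = S - 4*a²)
((296 + 465)*z(25, -16) - 2354657)/(-2049235 + 1398461) + 3075450 = ((296 + 465)*(-16 - 4*25²) - 2354657)/(-2049235 + 1398461) + 3075450 = (761*(-16 - 4*625) - 2354657)/(-650774) + 3075450 = (761*(-16 - 2500) - 2354657)*(-1/650774) + 3075450 = (761*(-2516) - 2354657)*(-1/650774) + 3075450 = (-1914676 - 2354657)*(-1/650774) + 3075450 = -4269333*(-1/650774) + 3075450 = 4269333/650774 + 3075450 = 2001427167633/650774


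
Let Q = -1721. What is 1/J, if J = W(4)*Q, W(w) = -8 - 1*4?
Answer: 1/20652 ≈ 4.8421e-5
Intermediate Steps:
W(w) = -12 (W(w) = -8 - 4 = -12)
J = 20652 (J = -12*(-1721) = 20652)
1/J = 1/20652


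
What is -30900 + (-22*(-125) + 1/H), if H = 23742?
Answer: -668337299/23742 ≈ -28150.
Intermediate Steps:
-30900 + (-22*(-125) + 1/H) = -30900 + (-22*(-125) + 1/23742) = -30900 + (2750 + 1/23742) = -30900 + 65290501/23742 = -668337299/23742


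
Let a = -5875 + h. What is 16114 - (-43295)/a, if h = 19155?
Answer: 42807443/2656 ≈ 16117.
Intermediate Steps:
a = 13280 (a = -5875 + 19155 = 13280)
16114 - (-43295)/a = 16114 - (-43295)/13280 = 16114 - 1*(-8659/2656) = 16114 + 8659/2656 = 42807443/2656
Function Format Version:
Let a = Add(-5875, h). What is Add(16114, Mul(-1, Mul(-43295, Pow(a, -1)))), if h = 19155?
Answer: Rational(42807443, 2656) ≈ 16117.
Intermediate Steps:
a = 13280 (a = Add(-5875, 19155) = 13280)
Add(16114, Mul(-1, Mul(-43295, Pow(a, -1)))) = Add(16114, Mul(-1, Mul(-43295, Pow(13280, -1)))) = Add(16114, Mul(-1, Mul(-43295, Rational(1, 13280)))) = Add(16114, Mul(-1, Rational(-8659, 2656))) = Add(16114, Rational(8659, 2656)) = Rational(42807443, 2656)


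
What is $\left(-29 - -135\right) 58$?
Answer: $6148$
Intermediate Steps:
$\left(-29 - -135\right) 58 = \left(-29 + 135\right) 58 = 106 \cdot 58 = 6148$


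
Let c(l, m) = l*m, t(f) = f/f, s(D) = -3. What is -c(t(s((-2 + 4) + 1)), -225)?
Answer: 225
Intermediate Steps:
t(f) = 1
-c(t(s((-2 + 4) + 1)), -225) = -(-225) = -1*(-225) = 225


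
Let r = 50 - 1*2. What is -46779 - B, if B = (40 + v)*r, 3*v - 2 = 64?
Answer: -49755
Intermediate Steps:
v = 22 (v = 2/3 + (1/3)*64 = 2/3 + 64/3 = 22)
r = 48 (r = 50 - 2 = 48)
B = 2976 (B = (40 + 22)*48 = 62*48 = 2976)
-46779 - B = -46779 - 1*2976 = -46779 - 2976 = -49755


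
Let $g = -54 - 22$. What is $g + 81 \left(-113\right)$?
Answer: $-9229$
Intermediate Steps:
$g = -76$
$g + 81 \left(-113\right) = -76 + 81 \left(-113\right) = -76 - 9153 = -9229$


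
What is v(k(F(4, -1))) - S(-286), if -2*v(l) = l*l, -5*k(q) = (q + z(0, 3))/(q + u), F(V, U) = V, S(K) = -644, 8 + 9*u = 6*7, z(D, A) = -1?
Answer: 157779271/245000 ≈ 644.00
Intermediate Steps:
u = 34/9 (u = -8/9 + (6*7)/9 = -8/9 + (⅑)*42 = -8/9 + 14/3 = 34/9 ≈ 3.7778)
k(q) = -(-1 + q)/(5*(34/9 + q)) (k(q) = -(q - 1)/(5*(q + 34/9)) = -(-1 + q)/(5*(34/9 + q)))
v(l) = -l²/2 (v(l) = -l*l/2 = -l²/2)
v(k(F(4, -1))) - S(-286) = -81*(1 - 1*4)²/(25*(34 + 9*4)²)/2 - 1*(-644) = -81*(1 - 4)²/(25*(34 + 36)²)/2 + 644 = -((9/5)*(-3)/70)²/2 + 644 = -((9/5)*(1/70)*(-3))²/2 + 644 = -(-27/350)²/2 + 644 = -½*729/122500 + 644 = -729/245000 + 644 = 157779271/245000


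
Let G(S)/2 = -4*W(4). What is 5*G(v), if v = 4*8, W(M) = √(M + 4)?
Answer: -80*√2 ≈ -113.14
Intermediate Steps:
W(M) = √(4 + M)
v = 32
G(S) = -16*√2 (G(S) = 2*(-4*√(4 + 4)) = 2*(-8*√2) = -16*√2)
5*G(v) = 5*(-16*√2) = -80*√2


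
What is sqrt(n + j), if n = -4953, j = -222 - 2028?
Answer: 49*I*sqrt(3) ≈ 84.87*I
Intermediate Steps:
j = -2250
sqrt(n + j) = sqrt(-4953 - 2250) = sqrt(-7203) = 49*I*sqrt(3)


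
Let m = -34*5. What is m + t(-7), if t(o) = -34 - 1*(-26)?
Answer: -178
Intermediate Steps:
t(o) = -8 (t(o) = -34 + 26 = -8)
m = -170
m + t(-7) = -170 - 8 = -178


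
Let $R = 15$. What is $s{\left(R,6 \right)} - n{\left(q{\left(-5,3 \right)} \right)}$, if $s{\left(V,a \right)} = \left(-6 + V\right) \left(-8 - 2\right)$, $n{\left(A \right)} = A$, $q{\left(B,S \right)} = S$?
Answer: $-93$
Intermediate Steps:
$s{\left(V,a \right)} = 60 - 10 V$ ($s{\left(V,a \right)} = \left(-6 + V\right) \left(-10\right) = 60 - 10 V$)
$s{\left(R,6 \right)} - n{\left(q{\left(-5,3 \right)} \right)} = \left(60 - 150\right) - 3 = -90 - 3 = -93$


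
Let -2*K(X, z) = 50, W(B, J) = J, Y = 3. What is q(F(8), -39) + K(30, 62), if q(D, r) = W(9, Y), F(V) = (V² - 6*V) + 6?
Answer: -22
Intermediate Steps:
K(X, z) = -25 (K(X, z) = -½*50 = -25)
F(V) = 6 + V² - 6*V
q(D, r) = 3
q(F(8), -39) + K(30, 62) = 3 - 25 = -22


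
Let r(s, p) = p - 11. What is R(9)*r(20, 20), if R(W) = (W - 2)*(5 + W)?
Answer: 882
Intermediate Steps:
r(s, p) = -11 + p
R(W) = (-2 + W)*(5 + W)
R(9)*r(20, 20) = (-10 + 9² + 3*9)*(-11 + 20) = (-10 + 81 + 27)*9 = 98*9 = 882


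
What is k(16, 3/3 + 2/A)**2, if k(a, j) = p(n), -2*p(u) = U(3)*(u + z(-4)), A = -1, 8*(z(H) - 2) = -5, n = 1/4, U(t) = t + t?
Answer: 1521/64 ≈ 23.766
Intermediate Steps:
U(t) = 2*t
n = 1/4 (n = 1*(1/4) = 1/4 ≈ 0.25000)
z(H) = 11/8 (z(H) = 2 + (1/8)*(-5) = 2 - 5/8 = 11/8)
p(u) = -33/8 - 3*u (p(u) = -2*3*(u + 11/8)/2 = -3*(11/8 + u) = -(33/4 + 6*u)/2 = -33/8 - 3*u)
k(a, j) = -39/8 (k(a, j) = -33/8 - 3*1/4 = -33/8 - 3/4 = -39/8)
k(16, 3/3 + 2/A)**2 = (-39/8)**2 = 1521/64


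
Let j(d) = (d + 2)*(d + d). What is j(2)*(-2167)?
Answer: -34672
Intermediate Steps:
j(d) = 2*d*(2 + d) (j(d) = (2 + d)*(2*d) = 2*d*(2 + d))
j(2)*(-2167) = (2*2*(2 + 2))*(-2167) = (2*2*4)*(-2167) = 16*(-2167) = -34672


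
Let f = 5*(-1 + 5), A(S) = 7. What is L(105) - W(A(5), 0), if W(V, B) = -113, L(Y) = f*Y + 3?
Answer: 2216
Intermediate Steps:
f = 20 (f = 5*4 = 20)
L(Y) = 3 + 20*Y (L(Y) = 20*Y + 3 = 3 + 20*Y)
L(105) - W(A(5), 0) = (3 + 20*105) - 1*(-113) = (3 + 2100) + 113 = 2103 + 113 = 2216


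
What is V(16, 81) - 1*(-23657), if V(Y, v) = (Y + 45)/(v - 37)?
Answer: 1040969/44 ≈ 23658.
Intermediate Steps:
V(Y, v) = (45 + Y)/(-37 + v)
V(16, 81) - 1*(-23657) = (45 + 16)/(-37 + 81) - 1*(-23657) = 61/44 + 23657 = 1040969/44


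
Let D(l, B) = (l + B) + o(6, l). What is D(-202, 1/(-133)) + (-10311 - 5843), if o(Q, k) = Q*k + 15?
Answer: -2334550/133 ≈ -17553.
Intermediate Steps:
o(Q, k) = 15 + Q*k
D(l, B) = 15 + B + 7*l (D(l, B) = (l + B) + (15 + 6*l) = (B + l) + (15 + 6*l) = 15 + B + 7*l)
D(-202, 1/(-133)) + (-10311 - 5843) = (15 + 1/(-133) + 7*(-202)) + (-10311 - 5843) = (15 - 1/133 - 1414) - 16154 = -186068/133 - 16154 = -2334550/133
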